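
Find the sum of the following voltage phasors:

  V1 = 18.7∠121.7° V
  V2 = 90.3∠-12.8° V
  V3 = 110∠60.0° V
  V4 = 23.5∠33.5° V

Step 1 — Convert each phasor to rectangular form:
  V1 = 18.7·(cos(121.7°) + j·sin(121.7°)) = -9.826 + j15.91 V
  V2 = 90.3·(cos(-12.8°) + j·sin(-12.8°)) = 88.06 - j20.01 V
  V3 = 110·(cos(60.0°) + j·sin(60.0°)) = 55 + j95.26 V
  V4 = 23.5·(cos(33.5°) + j·sin(33.5°)) = 19.6 + j12.97 V
Step 2 — Sum components: V_total = 152.8 + j104.1 V.
Step 3 — Convert to polar: |V_total| = 184.9 V, ∠V_total = 34.3°.

V_total = 184.9∠34.3° V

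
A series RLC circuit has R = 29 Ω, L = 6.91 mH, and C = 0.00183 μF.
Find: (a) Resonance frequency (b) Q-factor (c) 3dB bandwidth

Step 1 — Resonance: ω₀ = 1/√(LC) = 1/√(0.00691·1.83e-09) = 2.812e+05 rad/s.
Step 2 — f₀ = ω₀/(2π) = 4.476e+04 Hz.
Step 3 — Series Q: Q = ω₀L/R = 2.812e+05·0.00691/29 = 67.01.
Step 4 — Bandwidth: Δω = ω₀/Q = 4197 rad/s; BW = Δω/(2π) = 667.9 Hz.

(a) f₀ = 4.476e+04 Hz  (b) Q = 67.01  (c) BW = 667.9 Hz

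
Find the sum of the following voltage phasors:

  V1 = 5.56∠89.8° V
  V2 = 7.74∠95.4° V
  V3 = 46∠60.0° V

Step 1 — Convert each phasor to rectangular form:
  V1 = 5.56·(cos(89.8°) + j·sin(89.8°)) = 0.01941 + j5.56 V
  V2 = 7.74·(cos(95.4°) + j·sin(95.4°)) = -0.7284 + j7.706 V
  V3 = 46·(cos(60.0°) + j·sin(60.0°)) = 23 + j39.84 V
Step 2 — Sum components: V_total = 22.29 + j53.1 V.
Step 3 — Convert to polar: |V_total| = 57.59 V, ∠V_total = 67.2°.

V_total = 57.59∠67.2° V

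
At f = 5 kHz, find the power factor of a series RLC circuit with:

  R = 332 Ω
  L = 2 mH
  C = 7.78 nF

Step 1 — Angular frequency: ω = 2π·f = 2π·5000 = 3.142e+04 rad/s.
Step 2 — Component impedances:
  R: Z = R = 332 Ω
  L: Z = jωL = j·3.142e+04·0.002 = 0 + j62.83 Ω
  C: Z = 1/(jωC) = -j/(ω·C) = 0 - j4091 Ω
Step 3 — Series combination: Z_total = R + L + C = 332 - j4029 Ω = 4042∠-85.3° Ω.
Step 4 — Power factor: PF = cos(φ) = Re(Z)/|Z| = 332/4042.2 = 0.08213.
Step 5 — Type: Im(Z) = -4029 ⇒ leading (phase φ = -85.3°).

PF = 0.08213 (leading, φ = -85.3°)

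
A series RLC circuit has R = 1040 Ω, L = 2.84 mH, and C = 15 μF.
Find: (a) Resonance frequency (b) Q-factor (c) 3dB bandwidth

Step 1 — Resonance condition Im(Z)=0 gives ω₀ = 1/√(LC).
Step 2 — ω₀ = 1/√(0.00284·1.5e-05) = 4845 rad/s.
Step 3 — f₀ = ω₀/(2π) = 771.1 Hz.
Step 4 — Series Q: Q = ω₀L/R = 4845·0.00284/1040 = 0.01323.
Step 5 — 3dB bandwidth: Δω = ω₀/Q = 3.662e+05 rad/s; BW = Δω/(2π) = 5.828e+04 Hz.

(a) f₀ = 771.1 Hz  (b) Q = 0.01323  (c) BW = 5.828e+04 Hz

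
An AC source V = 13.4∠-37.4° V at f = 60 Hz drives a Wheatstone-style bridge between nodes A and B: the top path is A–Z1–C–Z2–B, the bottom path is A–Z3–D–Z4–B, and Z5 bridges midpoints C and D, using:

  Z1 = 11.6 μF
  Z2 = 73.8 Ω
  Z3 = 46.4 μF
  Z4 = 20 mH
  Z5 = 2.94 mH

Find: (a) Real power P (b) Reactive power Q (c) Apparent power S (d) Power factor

Step 1 — Angular frequency: ω = 2π·f = 2π·60 = 377 rad/s.
Step 2 — Component impedances:
  Z1: Z = 1/(jωC) = -j/(ω·C) = 0 - j228.7 Ω
  Z2: Z = R = 73.8 Ω
  Z3: Z = 1/(jωC) = -j/(ω·C) = 0 - j57.17 Ω
  Z4: Z = jωL = j·377·0.02 = 0 + j7.54 Ω
  Z5: Z = jωL = j·377·0.00294 = 0 + j1.108 Ω
Step 3 — Bridge requires nodal analysis (the Z5 bridge couples midpoints C and D, so the two paths cannot be reduced to a simple series/parallel combination). Setting node B to ground and injecting 1 A at node A, the 3-node admittance system at A, C, D solves to V_A = Z_AB = 0.8054 - j38.24 Ω = 38.25∠-88.8° Ω.
Step 4 — Source phasor: V = 13.4∠-37.4° V = 10.65 - j8.139 V.
Step 5 — Current: I = V / Z = 0.2186 + j0.2737 A = 0.3503∠51.4° A.
Step 6 — Complex power: S = V·I* = 0.09883 - j4.693 VA.
Step 7 — Real power: P = Re(S) = 0.09883 W.
Step 8 — Reactive power: Q = Im(S) = -4.693 VAR.
Step 9 — Apparent power: |S| = 4.694 VA.
Step 10 — Power factor: PF = P/|S| = 0.02105 (leading).

(a) P = 0.09883 W  (b) Q = -4.693 VAR  (c) S = 4.694 VA  (d) PF = 0.02105 (leading)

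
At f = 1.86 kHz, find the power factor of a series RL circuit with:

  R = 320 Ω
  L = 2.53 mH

Step 1 — Angular frequency: ω = 2π·f = 2π·1860 = 1.169e+04 rad/s.
Step 2 — Component impedances:
  R: Z = R = 320 Ω
  L: Z = jωL = j·1.169e+04·0.00253 = 0 + j29.57 Ω
Step 3 — Series combination: Z_total = R + L = 320 + j29.57 Ω = 321.4∠5.3° Ω.
Step 4 — Power factor: PF = cos(φ) = Re(Z)/|Z| = 320/321.36 = 0.9958.
Step 5 — Type: Im(Z) = 29.57 ⇒ lagging (phase φ = 5.3°).

PF = 0.9958 (lagging, φ = 5.3°)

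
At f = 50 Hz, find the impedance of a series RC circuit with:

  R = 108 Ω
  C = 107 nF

Step 1 — Angular frequency: ω = 2π·f = 2π·50 = 314.2 rad/s.
Step 2 — Component impedances:
  R: Z = R = 108 Ω
  C: Z = 1/(jωC) = -j/(ω·C) = 0 - j2.975e+04 Ω
Step 3 — Series combination: Z_total = R + C = 108 - j2.975e+04 Ω = 2.975e+04∠-89.8° Ω.

Z = 108 - j2.975e+04 Ω = 2.975e+04∠-89.8° Ω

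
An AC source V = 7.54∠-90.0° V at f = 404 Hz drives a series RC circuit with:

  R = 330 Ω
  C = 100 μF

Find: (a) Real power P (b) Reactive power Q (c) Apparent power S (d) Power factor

Step 1 — Angular frequency: ω = 2π·f = 2π·404 = 2538 rad/s.
Step 2 — Component impedances:
  R: Z = R = 330 Ω
  C: Z = 1/(jωC) = -j/(ω·C) = 0 - j3.939 Ω
Step 3 — Series combination: Z_total = R + C = 330 - j3.939 Ω = 330∠-0.7° Ω.
Step 4 — Source phasor: V = 7.54∠-90.0° V = 0 - j7.54 V.
Step 5 — Current: I = V / Z = 0.0002727 - j0.02285 A = 0.02285∠-89.3° A.
Step 6 — Complex power: S = V·I* = 0.1723 - j0.002056 VA.
Step 7 — Real power: P = Re(S) = 0.1723 W.
Step 8 — Reactive power: Q = Im(S) = -0.002056 VAR.
Step 9 — Apparent power: |S| = 0.1723 VA.
Step 10 — Power factor: PF = P/|S| = 0.9999 (leading).

(a) P = 0.1723 W  (b) Q = -0.002056 VAR  (c) S = 0.1723 VA  (d) PF = 0.9999 (leading)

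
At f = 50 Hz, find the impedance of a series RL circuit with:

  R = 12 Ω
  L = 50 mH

Step 1 — Angular frequency: ω = 2π·f = 2π·50 = 314.2 rad/s.
Step 2 — Component impedances:
  R: Z = R = 12 Ω
  L: Z = jωL = j·314.2·0.05 = 0 + j15.71 Ω
Step 3 — Series combination: Z_total = R + L = 12 + j15.71 Ω = 19.77∠52.6° Ω.

Z = 12 + j15.71 Ω = 19.77∠52.6° Ω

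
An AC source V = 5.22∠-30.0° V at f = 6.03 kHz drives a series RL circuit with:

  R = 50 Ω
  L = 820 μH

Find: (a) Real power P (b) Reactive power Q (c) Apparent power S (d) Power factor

Step 1 — Angular frequency: ω = 2π·f = 2π·6030 = 3.789e+04 rad/s.
Step 2 — Component impedances:
  R: Z = R = 50 Ω
  L: Z = jωL = j·3.789e+04·0.00082 = 0 + j31.07 Ω
Step 3 — Series combination: Z_total = R + L = 50 + j31.07 Ω = 58.87∠31.9° Ω.
Step 4 — Source phasor: V = 5.22∠-30.0° V = 4.521 - j2.61 V.
Step 5 — Current: I = V / Z = 0.04183 - j0.07819 A = 0.08868∠-61.9° A.
Step 6 — Complex power: S = V·I* = 0.3932 + j0.2443 VA.
Step 7 — Real power: P = Re(S) = 0.3932 W.
Step 8 — Reactive power: Q = Im(S) = 0.2443 VAR.
Step 9 — Apparent power: |S| = 0.4629 VA.
Step 10 — Power factor: PF = P/|S| = 0.8494 (lagging).

(a) P = 0.3932 W  (b) Q = 0.2443 VAR  (c) S = 0.4629 VA  (d) PF = 0.8494 (lagging)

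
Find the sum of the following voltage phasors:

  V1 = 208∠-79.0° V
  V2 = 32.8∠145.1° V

Step 1 — Convert each phasor to rectangular form:
  V1 = 208·(cos(-79.0°) + j·sin(-79.0°)) = 39.69 - j204.2 V
  V2 = 32.8·(cos(145.1°) + j·sin(145.1°)) = -26.9 + j18.77 V
Step 2 — Sum components: V_total = 12.79 - j185.4 V.
Step 3 — Convert to polar: |V_total| = 185.9 V, ∠V_total = -86.1°.

V_total = 185.9∠-86.1° V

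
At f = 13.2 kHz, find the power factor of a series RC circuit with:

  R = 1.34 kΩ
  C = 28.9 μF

Step 1 — Angular frequency: ω = 2π·f = 2π·1.32e+04 = 8.294e+04 rad/s.
Step 2 — Component impedances:
  R: Z = R = 1340 Ω
  C: Z = 1/(jωC) = -j/(ω·C) = 0 - j0.4172 Ω
Step 3 — Series combination: Z_total = R + C = 1340 - j0.4172 Ω = 1340∠-0.0° Ω.
Step 4 — Power factor: PF = cos(φ) = Re(Z)/|Z| = 1340/1340 = 1.
Step 5 — Type: Im(Z) = -0.4172 ⇒ leading (phase φ = -0.0°).

PF = 1 (leading, φ = -0.0°)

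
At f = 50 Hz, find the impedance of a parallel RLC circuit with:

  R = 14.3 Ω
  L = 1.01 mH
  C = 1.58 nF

Step 1 — Angular frequency: ω = 2π·f = 2π·50 = 314.2 rad/s.
Step 2 — Component impedances:
  R: Z = R = 14.3 Ω
  L: Z = jωL = j·314.2·0.00101 = 0 + j0.3173 Ω
  C: Z = 1/(jωC) = -j/(ω·C) = 0 - j2.015e+06 Ω
Step 3 — Parallel combination: 1/Z_total = 1/R + 1/L + 1/C; Z_total = 0.007037 + j0.3171 Ω = 0.3172∠88.7° Ω.

Z = 0.007037 + j0.3171 Ω = 0.3172∠88.7° Ω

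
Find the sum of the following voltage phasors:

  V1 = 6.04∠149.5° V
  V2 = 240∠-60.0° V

Step 1 — Convert each phasor to rectangular form:
  V1 = 6.04·(cos(149.5°) + j·sin(149.5°)) = -5.204 + j3.066 V
  V2 = 240·(cos(-60.0°) + j·sin(-60.0°)) = 120 - j207.8 V
Step 2 — Sum components: V_total = 114.8 - j204.8 V.
Step 3 — Convert to polar: |V_total| = 234.8 V, ∠V_total = -60.7°.

V_total = 234.8∠-60.7° V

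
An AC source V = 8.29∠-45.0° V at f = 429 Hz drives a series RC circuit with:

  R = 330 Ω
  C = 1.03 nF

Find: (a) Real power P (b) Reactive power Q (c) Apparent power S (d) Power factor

Step 1 — Angular frequency: ω = 2π·f = 2π·429 = 2695 rad/s.
Step 2 — Component impedances:
  R: Z = R = 330 Ω
  C: Z = 1/(jωC) = -j/(ω·C) = 0 - j3.602e+05 Ω
Step 3 — Series combination: Z_total = R + C = 330 - j3.602e+05 Ω = 3.602e+05∠-89.9° Ω.
Step 4 — Source phasor: V = 8.29∠-45.0° V = 5.862 - j5.862 V.
Step 5 — Current: I = V / Z = 1.629e-05 + j1.626e-05 A = 2.302e-05∠44.9° A.
Step 6 — Complex power: S = V·I* = 1.748e-07 - j0.0001908 VA.
Step 7 — Real power: P = Re(S) = 1.748e-07 W.
Step 8 — Reactive power: Q = Im(S) = -0.0001908 VAR.
Step 9 — Apparent power: |S| = 0.0001908 VA.
Step 10 — Power factor: PF = P/|S| = 0.0009162 (leading).

(a) P = 1.748e-07 W  (b) Q = -0.0001908 VAR  (c) S = 0.0001908 VA  (d) PF = 0.0009162 (leading)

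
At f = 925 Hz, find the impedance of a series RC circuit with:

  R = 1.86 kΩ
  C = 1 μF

Step 1 — Angular frequency: ω = 2π·f = 2π·925 = 5812 rad/s.
Step 2 — Component impedances:
  R: Z = R = 1860 Ω
  C: Z = 1/(jωC) = -j/(ω·C) = 0 - j172.1 Ω
Step 3 — Series combination: Z_total = R + C = 1860 - j172.1 Ω = 1868∠-5.3° Ω.

Z = 1860 - j172.1 Ω = 1868∠-5.3° Ω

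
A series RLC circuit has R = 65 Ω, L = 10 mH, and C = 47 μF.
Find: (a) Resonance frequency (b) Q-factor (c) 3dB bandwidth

Step 1 — Resonance: ω₀ = 1/√(LC) = 1/√(0.01·4.7e-05) = 1459 rad/s.
Step 2 — f₀ = ω₀/(2π) = 232.2 Hz.
Step 3 — Series Q: Q = ω₀L/R = 1459·0.01/65 = 0.2244.
Step 4 — Bandwidth: Δω = ω₀/Q = 6500 rad/s; BW = Δω/(2π) = 1035 Hz.

(a) f₀ = 232.2 Hz  (b) Q = 0.2244  (c) BW = 1035 Hz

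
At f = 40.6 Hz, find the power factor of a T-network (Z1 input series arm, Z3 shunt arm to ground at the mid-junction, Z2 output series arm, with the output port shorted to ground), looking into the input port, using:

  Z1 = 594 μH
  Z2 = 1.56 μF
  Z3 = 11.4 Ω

Step 1 — Angular frequency: ω = 2π·f = 2π·40.6 = 255.1 rad/s.
Step 2 — Component impedances:
  Z1: Z = jωL = j·255.1·0.000594 = 0 + j0.1515 Ω
  Z2: Z = 1/(jωC) = -j/(ω·C) = 0 - j2513 Ω
  Z3: Z = R = 11.4 Ω
Step 3 — With the output port shorted to ground, the output series arm Z2 runs from the junction to ground; the shunt arm Z3 also runs from the junction to ground. They appear in parallel: Z3 || Z2 = 11.4 - j0.05172 Ω.
Step 4 — Series with input arm Z1: Z_in = Z1 + (Z3 || Z2) = 11.4 + j0.09981 Ω = 11.4∠0.5° Ω.
Step 5 — Power factor: PF = cos(φ) = Re(Z)/|Z| = 11.4/11.4 = 1.
Step 6 — Type: Im(Z) = 0.09981 ⇒ lagging (phase φ = 0.5°).

PF = 1 (lagging, φ = 0.5°)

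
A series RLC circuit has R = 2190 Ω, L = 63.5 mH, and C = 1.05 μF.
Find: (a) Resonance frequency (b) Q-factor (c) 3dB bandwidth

Step 1 — Resonance: ω₀ = 1/√(LC) = 1/√(0.0635·1.05e-06) = 3873 rad/s.
Step 2 — f₀ = ω₀/(2π) = 616.4 Hz.
Step 3 — Series Q: Q = ω₀L/R = 3873·0.0635/2190 = 0.1123.
Step 4 — Bandwidth: Δω = ω₀/Q = 3.449e+04 rad/s; BW = Δω/(2π) = 5489 Hz.

(a) f₀ = 616.4 Hz  (b) Q = 0.1123  (c) BW = 5489 Hz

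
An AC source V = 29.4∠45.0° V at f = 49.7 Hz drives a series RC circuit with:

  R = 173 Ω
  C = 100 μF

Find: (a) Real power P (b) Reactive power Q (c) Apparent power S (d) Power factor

Step 1 — Angular frequency: ω = 2π·f = 2π·49.7 = 312.3 rad/s.
Step 2 — Component impedances:
  R: Z = R = 173 Ω
  C: Z = 1/(jωC) = -j/(ω·C) = 0 - j32.02 Ω
Step 3 — Series combination: Z_total = R + C = 173 - j32.02 Ω = 175.9∠-10.5° Ω.
Step 4 — Source phasor: V = 29.4∠45.0° V = 20.79 + j20.79 V.
Step 5 — Current: I = V / Z = 0.09468 + j0.1377 A = 0.1671∠55.5° A.
Step 6 — Complex power: S = V·I* = 4.831 - j0.8942 VA.
Step 7 — Real power: P = Re(S) = 4.831 W.
Step 8 — Reactive power: Q = Im(S) = -0.8942 VAR.
Step 9 — Apparent power: |S| = 4.913 VA.
Step 10 — Power factor: PF = P/|S| = 0.9833 (leading).

(a) P = 4.831 W  (b) Q = -0.8942 VAR  (c) S = 4.913 VA  (d) PF = 0.9833 (leading)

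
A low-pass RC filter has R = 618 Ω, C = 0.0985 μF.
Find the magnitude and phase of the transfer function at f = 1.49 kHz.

Step 1 — Angular frequency: ω = 2π·1490 = 9362 rad/s.
Step 2 — Transfer function: H(jω) = 1/(1 + jωRC).
Step 3 — Denominator: 1 + jωRC = 1 + j·9362·618·9.85e-08 = 1 + j0.5699.
Step 4 — H = 0.7548 - j0.4302.
Step 5 — Magnitude: |H| = 0.8688 (-1.2 dB); phase: φ = -29.7°.

|H| = 0.8688 (-1.2 dB), φ = -29.7°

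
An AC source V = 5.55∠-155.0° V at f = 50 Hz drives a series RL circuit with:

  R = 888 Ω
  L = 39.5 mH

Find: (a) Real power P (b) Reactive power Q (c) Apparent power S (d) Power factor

Step 1 — Angular frequency: ω = 2π·f = 2π·50 = 314.2 rad/s.
Step 2 — Component impedances:
  R: Z = R = 888 Ω
  L: Z = jωL = j·314.2·0.0395 = 0 + j12.41 Ω
Step 3 — Series combination: Z_total = R + L = 888 + j12.41 Ω = 888.1∠0.8° Ω.
Step 4 — Source phasor: V = 5.55∠-155.0° V = -5.03 - j2.346 V.
Step 5 — Current: I = V / Z = -0.0057 - j0.002562 A = 0.006249∠-155.8° A.
Step 6 — Complex power: S = V·I* = 0.03468 + j0.0004846 VA.
Step 7 — Real power: P = Re(S) = 0.03468 W.
Step 8 — Reactive power: Q = Im(S) = 0.0004846 VAR.
Step 9 — Apparent power: |S| = 0.03468 VA.
Step 10 — Power factor: PF = P/|S| = 0.9999 (lagging).

(a) P = 0.03468 W  (b) Q = 0.0004846 VAR  (c) S = 0.03468 VA  (d) PF = 0.9999 (lagging)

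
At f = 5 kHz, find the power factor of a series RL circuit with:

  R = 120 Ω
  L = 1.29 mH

Step 1 — Angular frequency: ω = 2π·f = 2π·5000 = 3.142e+04 rad/s.
Step 2 — Component impedances:
  R: Z = R = 120 Ω
  L: Z = jωL = j·3.142e+04·0.00129 = 0 + j40.53 Ω
Step 3 — Series combination: Z_total = R + L = 120 + j40.53 Ω = 126.7∠18.7° Ω.
Step 4 — Power factor: PF = cos(φ) = Re(Z)/|Z| = 120/126.66 = 0.9474.
Step 5 — Type: Im(Z) = 40.53 ⇒ lagging (phase φ = 18.7°).

PF = 0.9474 (lagging, φ = 18.7°)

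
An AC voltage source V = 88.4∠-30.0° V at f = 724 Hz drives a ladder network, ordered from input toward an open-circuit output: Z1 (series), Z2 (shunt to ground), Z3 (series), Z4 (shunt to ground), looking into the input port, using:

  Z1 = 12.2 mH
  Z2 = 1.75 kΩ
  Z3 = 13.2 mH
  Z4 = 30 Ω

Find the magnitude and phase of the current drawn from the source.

Step 1 — Angular frequency: ω = 2π·f = 2π·724 = 4549 rad/s.
Step 2 — Component impedances:
  Z1: Z = jωL = j·4549·0.0122 = 0 + j55.5 Ω
  Z2: Z = R = 1750 Ω
  Z3: Z = jωL = j·4549·0.0132 = 0 + j60.05 Ω
  Z4: Z = R = 30 Ω
Step 3 — Ladder network (open output): work backward from the far end, alternating series and parallel combinations. Z_in = 31.45 + j113.5 Ω = 117.8∠74.5° Ω.
Step 4 — Source phasor: V = 88.4∠-30.0° V = 76.56 - j44.2 V.
Step 5 — Ohm's law: I = V / Z_total = (76.56 - j44.2) / (31.45 + j113.5) = -0.1881 - j0.7268 A.
Step 6 — Convert to polar: |I| = 0.7507 A, ∠I = -104.5°.

I = 0.7507∠-104.5° A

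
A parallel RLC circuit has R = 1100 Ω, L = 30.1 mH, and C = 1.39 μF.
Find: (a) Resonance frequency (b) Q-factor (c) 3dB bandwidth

Step 1 — Resonance: ω₀ = 1/√(LC) = 1/√(0.0301·1.39e-06) = 4889 rad/s.
Step 2 — f₀ = ω₀/(2π) = 778.1 Hz.
Step 3 — Parallel Q: Q = R/(ω₀L) = 1100/(4889·0.0301) = 7.475.
Step 4 — Bandwidth: Δω = ω₀/Q = 654 rad/s; BW = Δω/(2π) = 104.1 Hz.

(a) f₀ = 778.1 Hz  (b) Q = 7.475  (c) BW = 104.1 Hz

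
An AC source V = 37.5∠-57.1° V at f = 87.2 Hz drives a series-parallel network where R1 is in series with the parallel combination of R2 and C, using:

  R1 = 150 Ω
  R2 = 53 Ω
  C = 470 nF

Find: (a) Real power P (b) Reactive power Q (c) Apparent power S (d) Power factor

Step 1 — Angular frequency: ω = 2π·f = 2π·87.2 = 547.9 rad/s.
Step 2 — Component impedances:
  R1: Z = R = 150 Ω
  R2: Z = R = 53 Ω
  C: Z = 1/(jωC) = -j/(ω·C) = 0 - j3883 Ω
Step 3 — Parallel branch: R2 || C = 1/(1/R2 + 1/C) = 52.99 - j0.7232 Ω.
Step 4 — Series with R1: Z_total = R1 + (R2 || C) = 203 - j0.7232 Ω = 203∠-0.2° Ω.
Step 5 — Source phasor: V = 37.5∠-57.1° V = 20.37 - j31.49 V.
Step 6 — Current: I = V / Z = 0.1009 - j0.1548 A = 0.1847∠-56.9° A.
Step 7 — Complex power: S = V·I* = 6.928 - j0.02468 VA.
Step 8 — Real power: P = Re(S) = 6.928 W.
Step 9 — Reactive power: Q = Im(S) = -0.02468 VAR.
Step 10 — Apparent power: |S| = 6.928 VA.
Step 11 — Power factor: PF = P/|S| = 1 (leading).

(a) P = 6.928 W  (b) Q = -0.02468 VAR  (c) S = 6.928 VA  (d) PF = 1 (leading)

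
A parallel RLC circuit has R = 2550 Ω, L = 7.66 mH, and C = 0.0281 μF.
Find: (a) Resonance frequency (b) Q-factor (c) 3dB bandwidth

Step 1 — Resonance: ω₀ = 1/√(LC) = 1/√(0.00766·2.81e-08) = 6.816e+04 rad/s.
Step 2 — f₀ = ω₀/(2π) = 1.085e+04 Hz.
Step 3 — Parallel Q: Q = R/(ω₀L) = 2550/(6.816e+04·0.00766) = 4.884.
Step 4 — Bandwidth: Δω = ω₀/Q = 1.396e+04 rad/s; BW = Δω/(2π) = 2221 Hz.

(a) f₀ = 1.085e+04 Hz  (b) Q = 4.884  (c) BW = 2221 Hz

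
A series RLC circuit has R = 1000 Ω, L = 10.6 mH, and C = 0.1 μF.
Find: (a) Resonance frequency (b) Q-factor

Step 1 — Resonance condition Im(Z)=0 gives ω₀ = 1/√(LC).
Step 2 — ω₀ = 1/√(0.0106·1e-07) = 3.071e+04 rad/s.
Step 3 — f₀ = ω₀/(2π) = 4888 Hz.
Step 4 — Series Q: Q = ω₀L/R = 3.071e+04·0.0106/1000 = 0.3256.

(a) f₀ = 4888 Hz  (b) Q = 0.3256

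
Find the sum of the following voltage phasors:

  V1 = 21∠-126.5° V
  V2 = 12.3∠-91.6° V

Step 1 — Convert each phasor to rectangular form:
  V1 = 21·(cos(-126.5°) + j·sin(-126.5°)) = -12.49 - j16.88 V
  V2 = 12.3·(cos(-91.6°) + j·sin(-91.6°)) = -0.3434 - j12.3 V
Step 2 — Sum components: V_total = -12.83 - j29.18 V.
Step 3 — Convert to polar: |V_total| = 31.87 V, ∠V_total = -113.7°.

V_total = 31.87∠-113.7° V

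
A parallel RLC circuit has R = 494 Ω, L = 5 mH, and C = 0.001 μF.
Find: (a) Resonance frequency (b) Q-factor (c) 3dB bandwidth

Step 1 — Resonance: ω₀ = 1/√(LC) = 1/√(0.005·1e-09) = 4.472e+05 rad/s.
Step 2 — f₀ = ω₀/(2π) = 7.118e+04 Hz.
Step 3 — Parallel Q: Q = R/(ω₀L) = 494/(4.472e+05·0.005) = 0.2209.
Step 4 — Bandwidth: Δω = ω₀/Q = 2.024e+06 rad/s; BW = Δω/(2π) = 3.222e+05 Hz.

(a) f₀ = 7.118e+04 Hz  (b) Q = 0.2209  (c) BW = 3.222e+05 Hz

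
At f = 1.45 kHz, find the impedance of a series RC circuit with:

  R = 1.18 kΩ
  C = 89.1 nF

Step 1 — Angular frequency: ω = 2π·f = 2π·1450 = 9111 rad/s.
Step 2 — Component impedances:
  R: Z = R = 1180 Ω
  C: Z = 1/(jωC) = -j/(ω·C) = 0 - j1232 Ω
Step 3 — Series combination: Z_total = R + C = 1180 - j1232 Ω = 1706∠-46.2° Ω.

Z = 1180 - j1232 Ω = 1706∠-46.2° Ω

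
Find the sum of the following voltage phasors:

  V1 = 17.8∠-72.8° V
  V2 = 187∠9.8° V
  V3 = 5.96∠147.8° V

Step 1 — Convert each phasor to rectangular form:
  V1 = 17.8·(cos(-72.8°) + j·sin(-72.8°)) = 5.264 - j17 V
  V2 = 187·(cos(9.8°) + j·sin(9.8°)) = 184.3 + j31.83 V
  V3 = 5.96·(cos(147.8°) + j·sin(147.8°)) = -5.043 + j3.176 V
Step 2 — Sum components: V_total = 184.5 + j18 V.
Step 3 — Convert to polar: |V_total| = 185.4 V, ∠V_total = 5.6°.

V_total = 185.4∠5.6° V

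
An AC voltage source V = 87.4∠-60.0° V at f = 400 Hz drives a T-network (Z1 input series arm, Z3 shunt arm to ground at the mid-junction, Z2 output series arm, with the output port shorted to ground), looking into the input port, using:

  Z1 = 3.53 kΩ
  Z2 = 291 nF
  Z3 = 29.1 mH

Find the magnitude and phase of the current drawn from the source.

Step 1 — Angular frequency: ω = 2π·f = 2π·400 = 2513 rad/s.
Step 2 — Component impedances:
  Z1: Z = R = 3530 Ω
  Z2: Z = 1/(jωC) = -j/(ω·C) = 0 - j1367 Ω
  Z3: Z = jωL = j·2513·0.0291 = 0 + j73.14 Ω
Step 3 — With the output port shorted to ground, the output series arm Z2 runs from the junction to ground; the shunt arm Z3 also runs from the junction to ground. They appear in parallel: Z3 || Z2 = 0 + j77.27 Ω.
Step 4 — Series with input arm Z1: Z_in = Z1 + (Z3 || Z2) = 3530 + j77.27 Ω = 3531∠1.3° Ω.
Step 5 — Source phasor: V = 87.4∠-60.0° V = 43.7 - j75.69 V.
Step 6 — Ohm's law: I = V / Z_total = (43.7 - j75.69) / (3530 + j77.27) = 0.0119 - j0.0217 A.
Step 7 — Convert to polar: |I| = 0.02475 A, ∠I = -61.3°.

I = 0.02475∠-61.3° A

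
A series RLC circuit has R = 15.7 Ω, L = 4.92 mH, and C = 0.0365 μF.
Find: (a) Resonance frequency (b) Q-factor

Step 1 — Resonance condition Im(Z)=0 gives ω₀ = 1/√(LC).
Step 2 — ω₀ = 1/√(0.00492·3.65e-08) = 7.462e+04 rad/s.
Step 3 — f₀ = ω₀/(2π) = 1.188e+04 Hz.
Step 4 — Series Q: Q = ω₀L/R = 7.462e+04·0.00492/15.7 = 23.38.

(a) f₀ = 1.188e+04 Hz  (b) Q = 23.38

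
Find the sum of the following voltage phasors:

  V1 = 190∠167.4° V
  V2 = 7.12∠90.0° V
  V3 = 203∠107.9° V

Step 1 — Convert each phasor to rectangular form:
  V1 = 190·(cos(167.4°) + j·sin(167.4°)) = -185.4 + j41.45 V
  V2 = 7.12·(cos(90.0°) + j·sin(90.0°)) = 0 + j7.12 V
  V3 = 203·(cos(107.9°) + j·sin(107.9°)) = -62.39 + j193.2 V
Step 2 — Sum components: V_total = -247.8 + j241.7 V.
Step 3 — Convert to polar: |V_total| = 346.2 V, ∠V_total = 135.7°.

V_total = 346.2∠135.7° V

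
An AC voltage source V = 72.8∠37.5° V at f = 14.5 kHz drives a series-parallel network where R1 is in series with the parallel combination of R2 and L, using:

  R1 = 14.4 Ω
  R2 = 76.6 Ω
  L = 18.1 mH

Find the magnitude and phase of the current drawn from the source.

Step 1 — Angular frequency: ω = 2π·f = 2π·1.45e+04 = 9.111e+04 rad/s.
Step 2 — Component impedances:
  R1: Z = R = 14.4 Ω
  R2: Z = R = 76.6 Ω
  L: Z = jωL = j·9.111e+04·0.0181 = 0 + j1649 Ω
Step 3 — Parallel branch: R2 || L = 1/(1/R2 + 1/L) = 76.44 + j3.551 Ω.
Step 4 — Series with R1: Z_total = R1 + (R2 || L) = 90.84 + j3.551 Ω = 90.9∠2.2° Ω.
Step 5 — Source phasor: V = 72.8∠37.5° V = 57.76 + j44.32 V.
Step 6 — Ohm's law: I = V / Z_total = (57.76 + j44.32) / (90.84 + j3.551) = 0.6539 + j0.4623 A.
Step 7 — Convert to polar: |I| = 0.8008 A, ∠I = 35.3°.

I = 0.8008∠35.3° A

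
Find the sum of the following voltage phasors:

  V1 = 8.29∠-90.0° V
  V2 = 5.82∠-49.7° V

Step 1 — Convert each phasor to rectangular form:
  V1 = 8.29·(cos(-90.0°) + j·sin(-90.0°)) = 0 - j8.29 V
  V2 = 5.82·(cos(-49.7°) + j·sin(-49.7°)) = 3.764 - j4.439 V
Step 2 — Sum components: V_total = 3.764 - j12.73 V.
Step 3 — Convert to polar: |V_total| = 13.27 V, ∠V_total = -73.5°.

V_total = 13.27∠-73.5° V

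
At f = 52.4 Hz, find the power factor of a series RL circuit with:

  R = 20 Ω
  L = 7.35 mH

Step 1 — Angular frequency: ω = 2π·f = 2π·52.4 = 329.2 rad/s.
Step 2 — Component impedances:
  R: Z = R = 20 Ω
  L: Z = jωL = j·329.2·0.00735 = 0 + j2.42 Ω
Step 3 — Series combination: Z_total = R + L = 20 + j2.42 Ω = 20.15∠6.9° Ω.
Step 4 — Power factor: PF = cos(φ) = Re(Z)/|Z| = 20/20.146 = 0.9928.
Step 5 — Type: Im(Z) = 2.42 ⇒ lagging (phase φ = 6.9°).

PF = 0.9928 (lagging, φ = 6.9°)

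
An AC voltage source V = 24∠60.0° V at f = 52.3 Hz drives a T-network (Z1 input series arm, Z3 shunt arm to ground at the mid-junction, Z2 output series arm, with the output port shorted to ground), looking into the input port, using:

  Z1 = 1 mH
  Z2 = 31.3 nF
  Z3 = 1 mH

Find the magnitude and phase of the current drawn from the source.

Step 1 — Angular frequency: ω = 2π·f = 2π·52.3 = 328.6 rad/s.
Step 2 — Component impedances:
  Z1: Z = jωL = j·328.6·0.001 = 0 + j0.3286 Ω
  Z2: Z = 1/(jωC) = -j/(ω·C) = 0 - j9.722e+04 Ω
  Z3: Z = jωL = j·328.6·0.001 = 0 + j0.3286 Ω
Step 3 — With the output port shorted to ground, the output series arm Z2 runs from the junction to ground; the shunt arm Z3 also runs from the junction to ground. They appear in parallel: Z3 || Z2 = 0 + j0.3286 Ω.
Step 4 — Series with input arm Z1: Z_in = Z1 + (Z3 || Z2) = 0 + j0.6572 Ω = 0.6572∠90.0° Ω.
Step 5 — Source phasor: V = 24∠60.0° V = 12 + j20.78 V.
Step 6 — Ohm's law: I = V / Z_total = (12 + j20.78) / (0 + j0.6572) = 31.62 - j18.26 A.
Step 7 — Convert to polar: |I| = 36.52 A, ∠I = -30.0°.

I = 36.52∠-30.0° A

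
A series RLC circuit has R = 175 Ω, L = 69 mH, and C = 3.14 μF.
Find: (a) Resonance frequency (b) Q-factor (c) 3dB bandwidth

Step 1 — Resonance: ω₀ = 1/√(LC) = 1/√(0.069·3.14e-06) = 2148 rad/s.
Step 2 — f₀ = ω₀/(2π) = 341.9 Hz.
Step 3 — Series Q: Q = ω₀L/R = 2148·0.069/175 = 0.8471.
Step 4 — Bandwidth: Δω = ω₀/Q = 2536 rad/s; BW = Δω/(2π) = 403.7 Hz.

(a) f₀ = 341.9 Hz  (b) Q = 0.8471  (c) BW = 403.7 Hz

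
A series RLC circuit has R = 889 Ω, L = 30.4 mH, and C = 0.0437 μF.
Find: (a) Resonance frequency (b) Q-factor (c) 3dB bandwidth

Step 1 — Resonance: ω₀ = 1/√(LC) = 1/√(0.0304·4.37e-08) = 2.744e+04 rad/s.
Step 2 — f₀ = ω₀/(2π) = 4367 Hz.
Step 3 — Series Q: Q = ω₀L/R = 2.744e+04·0.0304/889 = 0.9382.
Step 4 — Bandwidth: Δω = ω₀/Q = 2.924e+04 rad/s; BW = Δω/(2π) = 4654 Hz.

(a) f₀ = 4367 Hz  (b) Q = 0.9382  (c) BW = 4654 Hz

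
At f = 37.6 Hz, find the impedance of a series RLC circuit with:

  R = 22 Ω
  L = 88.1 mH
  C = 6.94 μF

Step 1 — Angular frequency: ω = 2π·f = 2π·37.6 = 236.2 rad/s.
Step 2 — Component impedances:
  R: Z = R = 22 Ω
  L: Z = jωL = j·236.2·0.0881 = 0 + j20.81 Ω
  C: Z = 1/(jωC) = -j/(ω·C) = 0 - j609.9 Ω
Step 3 — Series combination: Z_total = R + L + C = 22 - j589.1 Ω = 589.5∠-87.9° Ω.

Z = 22 - j589.1 Ω = 589.5∠-87.9° Ω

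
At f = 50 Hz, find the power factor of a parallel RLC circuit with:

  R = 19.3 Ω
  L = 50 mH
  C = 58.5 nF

Step 1 — Angular frequency: ω = 2π·f = 2π·50 = 314.2 rad/s.
Step 2 — Component impedances:
  R: Z = R = 19.3 Ω
  L: Z = jωL = j·314.2·0.05 = 0 + j15.71 Ω
  C: Z = 1/(jωC) = -j/(ω·C) = 0 - j5.441e+04 Ω
Step 3 — Parallel combination: 1/Z_total = 1/R + 1/L + 1/C; Z_total = 7.693 + j9.449 Ω = 12.19∠50.9° Ω.
Step 4 — Power factor: PF = cos(φ) = Re(Z)/|Z| = 7.693002/12.18503 = 0.6313.
Step 5 — Type: Im(Z) = 9.449 ⇒ lagging (phase φ = 50.9°).

PF = 0.6313 (lagging, φ = 50.9°)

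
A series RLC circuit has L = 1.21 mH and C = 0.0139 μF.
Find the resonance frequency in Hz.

Step 1 — Resonance condition Im(Z)=0 gives ω₀ = 1/√(LC).
Step 2 — ω₀ = 1/√(0.00121·1.39e-08) = 2.438e+05 rad/s.
Step 3 — f₀ = ω₀/(2π) = 3.881e+04 Hz.

f₀ = 3.881e+04 Hz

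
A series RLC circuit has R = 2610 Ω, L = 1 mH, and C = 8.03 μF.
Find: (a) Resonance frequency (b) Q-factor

Step 1 — Resonance condition Im(Z)=0 gives ω₀ = 1/√(LC).
Step 2 — ω₀ = 1/√(0.001·8.03e-06) = 1.116e+04 rad/s.
Step 3 — f₀ = ω₀/(2π) = 1776 Hz.
Step 4 — Series Q: Q = ω₀L/R = 1.116e+04·0.001/2610 = 0.004276.

(a) f₀ = 1776 Hz  (b) Q = 0.004276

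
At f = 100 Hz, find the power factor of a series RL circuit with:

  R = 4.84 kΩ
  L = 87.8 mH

Step 1 — Angular frequency: ω = 2π·f = 2π·100 = 628.3 rad/s.
Step 2 — Component impedances:
  R: Z = R = 4840 Ω
  L: Z = jωL = j·628.3·0.0878 = 0 + j55.17 Ω
Step 3 — Series combination: Z_total = R + L = 4840 + j55.17 Ω = 4840∠0.7° Ω.
Step 4 — Power factor: PF = cos(φ) = Re(Z)/|Z| = 4840/4840.3 = 0.9999.
Step 5 — Type: Im(Z) = 55.17 ⇒ lagging (phase φ = 0.7°).

PF = 0.9999 (lagging, φ = 0.7°)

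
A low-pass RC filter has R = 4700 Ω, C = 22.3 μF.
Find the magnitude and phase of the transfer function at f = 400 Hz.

Step 1 — Angular frequency: ω = 2π·400 = 2513 rad/s.
Step 2 — Transfer function: H(jω) = 1/(1 + jωRC).
Step 3 — Denominator: 1 + jωRC = 1 + j·2513·4700·2.23e-05 = 1 + j263.4.
Step 4 — H = 1.441e-05 - j0.003796.
Step 5 — Magnitude: |H| = 0.003796 (-48.4 dB); phase: φ = -89.8°.

|H| = 0.003796 (-48.4 dB), φ = -89.8°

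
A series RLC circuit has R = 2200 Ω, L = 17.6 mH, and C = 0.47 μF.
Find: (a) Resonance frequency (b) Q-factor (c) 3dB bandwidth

Step 1 — Resonance condition Im(Z)=0 gives ω₀ = 1/√(LC).
Step 2 — ω₀ = 1/√(0.0176·4.7e-07) = 1.099e+04 rad/s.
Step 3 — f₀ = ω₀/(2π) = 1750 Hz.
Step 4 — Series Q: Q = ω₀L/R = 1.099e+04·0.0176/2200 = 0.08796.
Step 5 — 3dB bandwidth: Δω = ω₀/Q = 1.25e+05 rad/s; BW = Δω/(2π) = 1.989e+04 Hz.

(a) f₀ = 1750 Hz  (b) Q = 0.08796  (c) BW = 1.989e+04 Hz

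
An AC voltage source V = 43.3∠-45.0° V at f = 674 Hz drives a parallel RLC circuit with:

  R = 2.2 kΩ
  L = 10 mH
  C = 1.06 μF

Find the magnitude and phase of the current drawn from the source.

Step 1 — Angular frequency: ω = 2π·f = 2π·674 = 4235 rad/s.
Step 2 — Component impedances:
  R: Z = R = 2200 Ω
  L: Z = jωL = j·4235·0.01 = 0 + j42.35 Ω
  C: Z = 1/(jωC) = -j/(ω·C) = 0 - j222.8 Ω
Step 3 — Parallel combination: 1/Z_total = 1/R + 1/L + 1/C; Z_total = 1.242 + j52.26 Ω = 52.27∠88.6° Ω.
Step 4 — Source phasor: V = 43.3∠-45.0° V = 30.62 - j30.62 V.
Step 5 — Ohm's law: I = V / Z_total = (30.62 - j30.62) / (1.242 + j52.26) = -0.5716 - j0.5995 A.
Step 6 — Convert to polar: |I| = 0.8283 A, ∠I = -133.6°.

I = 0.8283∠-133.6° A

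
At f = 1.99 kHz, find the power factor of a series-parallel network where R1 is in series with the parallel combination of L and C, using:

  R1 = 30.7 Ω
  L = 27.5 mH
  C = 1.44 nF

Step 1 — Angular frequency: ω = 2π·f = 2π·1990 = 1.25e+04 rad/s.
Step 2 — Component impedances:
  R1: Z = R = 30.7 Ω
  L: Z = jωL = j·1.25e+04·0.0275 = 0 + j343.8 Ω
  C: Z = 1/(jωC) = -j/(ω·C) = 0 - j5.554e+04 Ω
Step 3 — Parallel branch: L || C = 1/(1/L + 1/C) = 0 + j346 Ω.
Step 4 — Series with R1: Z_total = R1 + (L || C) = 30.7 + j346 Ω = 347.3∠84.9° Ω.
Step 5 — Power factor: PF = cos(φ) = Re(Z)/|Z| = 30.7/347.35 = 0.08838.
Step 6 — Type: Im(Z) = 346 ⇒ lagging (phase φ = 84.9°).

PF = 0.08838 (lagging, φ = 84.9°)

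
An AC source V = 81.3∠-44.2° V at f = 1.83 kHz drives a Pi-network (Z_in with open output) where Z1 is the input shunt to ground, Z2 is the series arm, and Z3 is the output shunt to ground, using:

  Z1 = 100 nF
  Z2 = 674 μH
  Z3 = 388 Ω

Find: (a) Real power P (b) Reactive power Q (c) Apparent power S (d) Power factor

Step 1 — Angular frequency: ω = 2π·f = 2π·1830 = 1.15e+04 rad/s.
Step 2 — Component impedances:
  Z1: Z = 1/(jωC) = -j/(ω·C) = 0 - j869.7 Ω
  Z2: Z = jωL = j·1.15e+04·0.000674 = 0 + j7.75 Ω
  Z3: Z = R = 388 Ω
Step 3 — With open output, the series arm Z2 and the output shunt Z3 appear in series to ground: Z2 + Z3 = 388 + j7.75 Ω.
Step 4 — Parallel with input shunt Z1: Z_in = Z1 || (Z2 + Z3) = 328.5 - j140 Ω = 357.1∠-23.1° Ω.
Step 5 — Source phasor: V = 81.3∠-44.2° V = 58.28 - j56.68 V.
Step 6 — Current: I = V / Z = 0.2124 - j0.082 A = 0.2277∠-21.1° A.
Step 7 — Complex power: S = V·I* = 17.03 - j7.26 VA.
Step 8 — Real power: P = Re(S) = 17.03 W.
Step 9 — Reactive power: Q = Im(S) = -7.26 VAR.
Step 10 — Apparent power: |S| = 18.51 VA.
Step 11 — Power factor: PF = P/|S| = 0.9199 (leading).

(a) P = 17.03 W  (b) Q = -7.26 VAR  (c) S = 18.51 VA  (d) PF = 0.9199 (leading)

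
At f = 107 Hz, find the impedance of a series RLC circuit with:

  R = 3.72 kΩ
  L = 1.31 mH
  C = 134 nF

Step 1 — Angular frequency: ω = 2π·f = 2π·107 = 672.3 rad/s.
Step 2 — Component impedances:
  R: Z = R = 3720 Ω
  L: Z = jωL = j·672.3·0.00131 = 0 + j0.8807 Ω
  C: Z = 1/(jωC) = -j/(ω·C) = 0 - j1.11e+04 Ω
Step 3 — Series combination: Z_total = R + L + C = 3720 - j1.11e+04 Ω = 1.171e+04∠-71.5° Ω.

Z = 3720 - j1.11e+04 Ω = 1.171e+04∠-71.5° Ω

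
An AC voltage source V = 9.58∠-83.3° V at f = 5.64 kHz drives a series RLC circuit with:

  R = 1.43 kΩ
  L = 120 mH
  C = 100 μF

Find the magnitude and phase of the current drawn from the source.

Step 1 — Angular frequency: ω = 2π·f = 2π·5640 = 3.544e+04 rad/s.
Step 2 — Component impedances:
  R: Z = R = 1430 Ω
  L: Z = jωL = j·3.544e+04·0.12 = 0 + j4252 Ω
  C: Z = 1/(jωC) = -j/(ω·C) = 0 - j0.2822 Ω
Step 3 — Series combination: Z_total = R + L + C = 1430 + j4252 Ω = 4486∠71.4° Ω.
Step 4 — Source phasor: V = 9.58∠-83.3° V = 1.118 - j9.515 V.
Step 5 — Ohm's law: I = V / Z_total = (1.118 - j9.515) / (1430 + j4252) = -0.001931 - j0.0009122 A.
Step 6 — Convert to polar: |I| = 0.002135 A, ∠I = -154.7°.

I = 0.002135∠-154.7° A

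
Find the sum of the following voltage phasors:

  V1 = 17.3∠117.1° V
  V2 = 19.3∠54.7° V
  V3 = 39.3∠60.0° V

Step 1 — Convert each phasor to rectangular form:
  V1 = 17.3·(cos(117.1°) + j·sin(117.1°)) = -7.881 + j15.4 V
  V2 = 19.3·(cos(54.7°) + j·sin(54.7°)) = 11.15 + j15.75 V
  V3 = 39.3·(cos(60.0°) + j·sin(60.0°)) = 19.65 + j34.03 V
Step 2 — Sum components: V_total = 22.92 + j65.19 V.
Step 3 — Convert to polar: |V_total| = 69.1 V, ∠V_total = 70.6°.

V_total = 69.1∠70.6° V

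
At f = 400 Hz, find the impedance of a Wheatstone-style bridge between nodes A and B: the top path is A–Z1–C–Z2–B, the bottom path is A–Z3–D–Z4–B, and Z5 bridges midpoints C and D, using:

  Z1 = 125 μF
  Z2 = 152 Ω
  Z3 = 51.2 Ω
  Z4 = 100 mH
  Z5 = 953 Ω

Step 1 — Angular frequency: ω = 2π·f = 2π·400 = 2513 rad/s.
Step 2 — Component impedances:
  Z1: Z = 1/(jωC) = -j/(ω·C) = 0 - j3.183 Ω
  Z2: Z = R = 152 Ω
  Z3: Z = R = 51.2 Ω
  Z4: Z = jωL = j·2513·0.1 = 0 + j251.3 Ω
  Z5: Z = R = 953 Ω
Step 3 — Bridge requires nodal analysis (the Z5 bridge couples midpoints C and D, so the two paths cannot be reduced to a simple series/parallel combination). Setting node B to ground and injecting 1 A at node A, the 3-node admittance system at A, C, D solves to V_A = Z_AB = 108.8 + j54.9 Ω = 121.9∠26.8° Ω.

Z = 108.8 + j54.9 Ω = 121.9∠26.8° Ω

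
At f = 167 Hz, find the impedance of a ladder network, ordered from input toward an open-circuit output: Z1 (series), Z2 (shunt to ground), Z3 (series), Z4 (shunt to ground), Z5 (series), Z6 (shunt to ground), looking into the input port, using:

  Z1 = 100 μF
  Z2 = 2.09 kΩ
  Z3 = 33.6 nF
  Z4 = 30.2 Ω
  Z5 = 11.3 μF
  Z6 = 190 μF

Step 1 — Angular frequency: ω = 2π·f = 2π·167 = 1049 rad/s.
Step 2 — Component impedances:
  Z1: Z = 1/(jωC) = -j/(ω·C) = 0 - j9.53 Ω
  Z2: Z = R = 2090 Ω
  Z3: Z = 1/(jωC) = -j/(ω·C) = 0 - j2.836e+04 Ω
  Z4: Z = R = 30.2 Ω
  Z5: Z = 1/(jωC) = -j/(ω·C) = 0 - j84.34 Ω
  Z6: Z = 1/(jωC) = -j/(ω·C) = 0 - j5.016 Ω
Step 3 — Ladder network (open output): work backward from the far end, alternating series and parallel combinations. Z_in = 2079 - j162.6 Ω = 2085∠-4.5° Ω.

Z = 2079 - j162.6 Ω = 2085∠-4.5° Ω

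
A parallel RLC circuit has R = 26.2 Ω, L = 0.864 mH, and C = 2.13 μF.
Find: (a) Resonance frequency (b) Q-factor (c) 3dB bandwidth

Step 1 — Resonance: ω₀ = 1/√(LC) = 1/√(0.000864·2.13e-06) = 2.331e+04 rad/s.
Step 2 — f₀ = ω₀/(2π) = 3710 Hz.
Step 3 — Parallel Q: Q = R/(ω₀L) = 26.2/(2.331e+04·0.000864) = 1.301.
Step 4 — Bandwidth: Δω = ω₀/Q = 1.792e+04 rad/s; BW = Δω/(2π) = 2852 Hz.

(a) f₀ = 3710 Hz  (b) Q = 1.301  (c) BW = 2852 Hz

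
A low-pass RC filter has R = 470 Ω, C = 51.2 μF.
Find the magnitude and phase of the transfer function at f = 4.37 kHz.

Step 1 — Angular frequency: ω = 2π·4370 = 2.746e+04 rad/s.
Step 2 — Transfer function: H(jω) = 1/(1 + jωRC).
Step 3 — Denominator: 1 + jωRC = 1 + j·2.746e+04·470·5.12e-05 = 1 + j660.7.
Step 4 — H = 2.291e-06 - j0.001513.
Step 5 — Magnitude: |H| = 0.001513 (-56.4 dB); phase: φ = -89.9°.

|H| = 0.001513 (-56.4 dB), φ = -89.9°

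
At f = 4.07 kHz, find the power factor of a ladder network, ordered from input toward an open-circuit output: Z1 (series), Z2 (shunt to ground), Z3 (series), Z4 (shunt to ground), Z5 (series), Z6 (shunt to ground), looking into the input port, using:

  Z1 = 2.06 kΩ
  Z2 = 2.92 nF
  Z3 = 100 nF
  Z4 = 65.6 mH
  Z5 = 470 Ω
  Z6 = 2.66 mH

Step 1 — Angular frequency: ω = 2π·f = 2π·4070 = 2.557e+04 rad/s.
Step 2 — Component impedances:
  Z1: Z = R = 2060 Ω
  Z2: Z = 1/(jωC) = -j/(ω·C) = 0 - j1.339e+04 Ω
  Z3: Z = 1/(jωC) = -j/(ω·C) = 0 - j391 Ω
  Z4: Z = jωL = j·2.557e+04·0.0656 = 0 + j1678 Ω
  Z5: Z = R = 470 Ω
  Z6: Z = jωL = j·2.557e+04·0.00266 = 0 + j68.02 Ω
Step 3 — Ladder network (open output): work backward from the far end, alternating series and parallel combinations. Z_in = 2452 - j224.9 Ω = 2462∠-5.2° Ω.
Step 4 — Power factor: PF = cos(φ) = Re(Z)/|Z| = 2451.6/2461.9 = 0.9958.
Step 5 — Type: Im(Z) = -224.9 ⇒ leading (phase φ = -5.2°).

PF = 0.9958 (leading, φ = -5.2°)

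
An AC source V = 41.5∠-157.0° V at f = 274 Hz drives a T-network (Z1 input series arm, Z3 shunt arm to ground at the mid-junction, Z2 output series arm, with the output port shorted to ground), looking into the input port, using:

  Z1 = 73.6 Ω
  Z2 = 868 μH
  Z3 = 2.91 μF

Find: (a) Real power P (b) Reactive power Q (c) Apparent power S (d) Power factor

Step 1 — Angular frequency: ω = 2π·f = 2π·274 = 1722 rad/s.
Step 2 — Component impedances:
  Z1: Z = R = 73.6 Ω
  Z2: Z = jωL = j·1722·0.000868 = 0 + j1.494 Ω
  Z3: Z = 1/(jωC) = -j/(ω·C) = 0 - j199.6 Ω
Step 3 — With the output port shorted to ground, the output series arm Z2 runs from the junction to ground; the shunt arm Z3 also runs from the junction to ground. They appear in parallel: Z3 || Z2 = 0 + j1.506 Ω.
Step 4 — Series with input arm Z1: Z_in = Z1 + (Z3 || Z2) = 73.6 + j1.506 Ω = 73.62∠1.2° Ω.
Step 5 — Source phasor: V = 41.5∠-157.0° V = -38.2 - j16.22 V.
Step 6 — Current: I = V / Z = -0.5233 - j0.2096 A = 0.5637∠-158.2° A.
Step 7 — Complex power: S = V·I* = 23.39 + j0.4785 VA.
Step 8 — Real power: P = Re(S) = 23.39 W.
Step 9 — Reactive power: Q = Im(S) = 0.4785 VAR.
Step 10 — Apparent power: |S| = 23.4 VA.
Step 11 — Power factor: PF = P/|S| = 0.9998 (lagging).

(a) P = 23.39 W  (b) Q = 0.4785 VAR  (c) S = 23.4 VA  (d) PF = 0.9998 (lagging)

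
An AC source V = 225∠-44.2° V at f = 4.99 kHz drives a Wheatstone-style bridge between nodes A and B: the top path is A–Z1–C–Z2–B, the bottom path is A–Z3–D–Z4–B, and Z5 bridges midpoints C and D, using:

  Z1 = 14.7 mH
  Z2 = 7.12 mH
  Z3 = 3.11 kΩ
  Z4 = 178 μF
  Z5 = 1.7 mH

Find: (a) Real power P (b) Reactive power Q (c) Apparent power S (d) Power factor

Step 1 — Angular frequency: ω = 2π·f = 2π·4990 = 3.135e+04 rad/s.
Step 2 — Component impedances:
  Z1: Z = jωL = j·3.135e+04·0.0147 = 0 + j460.9 Ω
  Z2: Z = jωL = j·3.135e+04·0.00712 = 0 + j223.2 Ω
  Z3: Z = R = 3110 Ω
  Z4: Z = 1/(jωC) = -j/(ω·C) = 0 - j0.1792 Ω
  Z5: Z = jωL = j·3.135e+04·0.0017 = 0 + j53.3 Ω
Step 3 — Bridge requires nodal analysis (the Z5 bridge couples midpoints C and D, so the two paths cannot be reduced to a simple series/parallel combination). Setting node B to ground and injecting 1 A at node A, the 3-node admittance system at A, C, D solves to V_A = Z_AB = 79.57 + j490.9 Ω = 497.3∠80.8° Ω.
Step 4 — Source phasor: V = 225∠-44.2° V = 161.3 - j156.9 V.
Step 5 — Current: I = V / Z = -0.2595 - j0.3706 A = 0.4524∠-125.0° A.
Step 6 — Complex power: S = V·I* = 16.29 + j100.5 VA.
Step 7 — Real power: P = Re(S) = 16.29 W.
Step 8 — Reactive power: Q = Im(S) = 100.5 VAR.
Step 9 — Apparent power: |S| = 101.8 VA.
Step 10 — Power factor: PF = P/|S| = 0.16 (lagging).

(a) P = 16.29 W  (b) Q = 100.5 VAR  (c) S = 101.8 VA  (d) PF = 0.16 (lagging)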